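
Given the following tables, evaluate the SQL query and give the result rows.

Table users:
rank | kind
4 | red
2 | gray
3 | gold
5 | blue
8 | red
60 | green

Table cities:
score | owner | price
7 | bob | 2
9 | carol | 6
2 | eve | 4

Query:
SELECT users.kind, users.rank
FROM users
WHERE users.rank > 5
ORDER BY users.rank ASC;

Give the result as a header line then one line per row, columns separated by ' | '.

== RESULT ==
users.kind | users.rank
red | 8
green | 60

Derivation:
After WHERE (2 rows):
users.rank | users.kind
8 | red
60 | green
After SELECT (2 rows):
users.kind | users.rank
red | 8
green | 60
After ORDER BY (2 rows):
users.kind | users.rank
red | 8
green | 60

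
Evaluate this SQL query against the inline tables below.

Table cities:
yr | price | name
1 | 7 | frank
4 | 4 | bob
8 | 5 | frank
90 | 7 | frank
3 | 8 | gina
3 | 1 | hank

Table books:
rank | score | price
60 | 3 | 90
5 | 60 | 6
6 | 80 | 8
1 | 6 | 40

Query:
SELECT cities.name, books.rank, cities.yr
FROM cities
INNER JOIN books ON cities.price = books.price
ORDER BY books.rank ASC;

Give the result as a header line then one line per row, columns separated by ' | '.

After JOIN books (1 rows):
cities.yr | cities.price | cities.name | books.rank | books.score | books.price
3 | 8 | gina | 6 | 80 | 8
After SELECT (1 rows):
cities.name | books.rank | cities.yr
gina | 6 | 3
After ORDER BY (1 rows):
cities.name | books.rank | cities.yr
gina | 6 | 3

== RESULT ==
cities.name | books.rank | cities.yr
gina | 6 | 3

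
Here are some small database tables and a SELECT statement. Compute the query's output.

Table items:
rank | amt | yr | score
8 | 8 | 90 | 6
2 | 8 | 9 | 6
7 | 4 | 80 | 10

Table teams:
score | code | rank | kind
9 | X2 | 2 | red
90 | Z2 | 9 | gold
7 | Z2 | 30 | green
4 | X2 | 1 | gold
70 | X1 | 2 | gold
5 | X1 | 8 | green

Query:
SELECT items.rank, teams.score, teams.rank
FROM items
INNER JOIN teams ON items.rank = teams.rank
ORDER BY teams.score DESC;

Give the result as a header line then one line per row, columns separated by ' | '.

== RESULT ==
items.rank | teams.score | teams.rank
2 | 70 | 2
2 | 9 | 2
8 | 5 | 8

Derivation:
After JOIN teams (3 rows):
items.rank | items.amt | items.yr | items.score | teams.score | teams.code | teams.rank | teams.kind
8 | 8 | 90 | 6 | 5 | X1 | 8 | green
2 | 8 | 9 | 6 | 9 | X2 | 2 | red
2 | 8 | 9 | 6 | 70 | X1 | 2 | gold
After SELECT (3 rows):
items.rank | teams.score | teams.rank
8 | 5 | 8
2 | 9 | 2
2 | 70 | 2
After ORDER BY (3 rows):
items.rank | teams.score | teams.rank
2 | 70 | 2
2 | 9 | 2
8 | 5 | 8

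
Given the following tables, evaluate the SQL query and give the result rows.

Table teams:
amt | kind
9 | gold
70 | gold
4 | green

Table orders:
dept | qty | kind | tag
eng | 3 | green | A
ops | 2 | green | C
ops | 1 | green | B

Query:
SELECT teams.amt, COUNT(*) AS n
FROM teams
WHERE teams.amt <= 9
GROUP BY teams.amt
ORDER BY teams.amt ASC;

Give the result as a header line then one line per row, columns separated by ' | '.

After WHERE (2 rows):
teams.amt | teams.kind
9 | gold
4 | green
After GROUP BY (2 rows):
teams.amt | n
9 | 1
4 | 1
After ORDER BY (2 rows):
teams.amt | n
4 | 1
9 | 1

== RESULT ==
teams.amt | n
4 | 1
9 | 1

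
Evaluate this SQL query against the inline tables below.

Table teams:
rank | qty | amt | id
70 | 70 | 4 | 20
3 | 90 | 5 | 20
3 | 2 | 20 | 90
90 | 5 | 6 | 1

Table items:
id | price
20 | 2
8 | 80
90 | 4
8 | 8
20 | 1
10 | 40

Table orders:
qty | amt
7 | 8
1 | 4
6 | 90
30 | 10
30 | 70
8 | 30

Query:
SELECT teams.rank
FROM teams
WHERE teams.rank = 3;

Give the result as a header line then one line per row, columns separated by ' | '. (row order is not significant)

After WHERE (2 rows):
teams.rank | teams.qty | teams.amt | teams.id
3 | 90 | 5 | 20
3 | 2 | 20 | 90
After SELECT (2 rows):
teams.rank
3
3

== RESULT ==
teams.rank
3
3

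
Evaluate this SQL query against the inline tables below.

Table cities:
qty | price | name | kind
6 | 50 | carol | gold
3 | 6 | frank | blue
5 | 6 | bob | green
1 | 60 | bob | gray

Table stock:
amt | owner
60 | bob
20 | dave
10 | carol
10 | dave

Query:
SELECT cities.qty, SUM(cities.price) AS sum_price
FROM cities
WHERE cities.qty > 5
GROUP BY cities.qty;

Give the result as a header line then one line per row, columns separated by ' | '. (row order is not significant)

== RESULT ==
cities.qty | sum_price
6 | 50

Derivation:
After WHERE (1 rows):
cities.qty | cities.price | cities.name | cities.kind
6 | 50 | carol | gold
After GROUP BY (1 rows):
cities.qty | sum_price
6 | 50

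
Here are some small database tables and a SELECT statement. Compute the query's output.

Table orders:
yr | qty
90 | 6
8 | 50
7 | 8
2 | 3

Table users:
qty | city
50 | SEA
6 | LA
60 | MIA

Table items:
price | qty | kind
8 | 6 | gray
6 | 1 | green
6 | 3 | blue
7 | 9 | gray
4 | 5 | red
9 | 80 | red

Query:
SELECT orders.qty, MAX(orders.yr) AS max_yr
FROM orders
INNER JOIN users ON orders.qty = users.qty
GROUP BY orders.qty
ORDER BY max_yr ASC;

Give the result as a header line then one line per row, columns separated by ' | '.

After JOIN users (2 rows):
orders.yr | orders.qty | users.qty | users.city
90 | 6 | 6 | LA
8 | 50 | 50 | SEA
After GROUP BY (2 rows):
orders.qty | max_yr
6 | 90
50 | 8
After ORDER BY (2 rows):
orders.qty | max_yr
50 | 8
6 | 90

== RESULT ==
orders.qty | max_yr
50 | 8
6 | 90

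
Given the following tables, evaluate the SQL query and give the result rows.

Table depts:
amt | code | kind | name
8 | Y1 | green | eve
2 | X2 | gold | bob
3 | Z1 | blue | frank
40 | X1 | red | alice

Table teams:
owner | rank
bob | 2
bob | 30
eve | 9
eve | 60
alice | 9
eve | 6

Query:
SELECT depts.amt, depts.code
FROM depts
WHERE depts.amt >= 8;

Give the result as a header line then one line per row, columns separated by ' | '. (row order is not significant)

== RESULT ==
depts.amt | depts.code
8 | Y1
40 | X1

Derivation:
After WHERE (2 rows):
depts.amt | depts.code | depts.kind | depts.name
8 | Y1 | green | eve
40 | X1 | red | alice
After SELECT (2 rows):
depts.amt | depts.code
8 | Y1
40 | X1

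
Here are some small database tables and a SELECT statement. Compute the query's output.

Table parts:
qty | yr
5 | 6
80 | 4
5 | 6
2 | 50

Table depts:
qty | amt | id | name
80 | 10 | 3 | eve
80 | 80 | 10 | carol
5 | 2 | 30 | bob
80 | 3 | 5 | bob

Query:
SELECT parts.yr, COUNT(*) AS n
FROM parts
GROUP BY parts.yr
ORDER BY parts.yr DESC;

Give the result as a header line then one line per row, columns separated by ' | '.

After GROUP BY (3 rows):
parts.yr | n
6 | 2
4 | 1
50 | 1
After ORDER BY (3 rows):
parts.yr | n
50 | 1
6 | 2
4 | 1

== RESULT ==
parts.yr | n
50 | 1
6 | 2
4 | 1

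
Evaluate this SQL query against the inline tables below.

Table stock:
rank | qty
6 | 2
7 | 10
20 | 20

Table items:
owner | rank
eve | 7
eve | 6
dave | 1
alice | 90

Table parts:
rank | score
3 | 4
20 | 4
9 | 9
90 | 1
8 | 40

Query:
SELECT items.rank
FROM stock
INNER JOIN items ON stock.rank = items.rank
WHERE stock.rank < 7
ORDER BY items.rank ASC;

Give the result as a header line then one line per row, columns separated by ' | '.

After JOIN items (2 rows):
stock.rank | stock.qty | items.owner | items.rank
6 | 2 | eve | 6
7 | 10 | eve | 7
After WHERE (1 rows):
stock.rank | stock.qty | items.owner | items.rank
6 | 2 | eve | 6
After SELECT (1 rows):
items.rank
6
After ORDER BY (1 rows):
items.rank
6

== RESULT ==
items.rank
6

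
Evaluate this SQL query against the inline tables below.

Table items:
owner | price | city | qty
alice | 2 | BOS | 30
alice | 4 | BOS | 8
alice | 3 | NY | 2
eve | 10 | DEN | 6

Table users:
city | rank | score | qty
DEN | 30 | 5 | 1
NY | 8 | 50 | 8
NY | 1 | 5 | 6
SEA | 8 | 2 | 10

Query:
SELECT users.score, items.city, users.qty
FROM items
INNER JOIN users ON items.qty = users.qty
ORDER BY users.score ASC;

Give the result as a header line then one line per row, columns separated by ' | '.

After JOIN users (2 rows):
items.owner | items.price | items.city | items.qty | users.city | users.rank | users.score | users.qty
alice | 4 | BOS | 8 | NY | 8 | 50 | 8
eve | 10 | DEN | 6 | NY | 1 | 5 | 6
After SELECT (2 rows):
users.score | items.city | users.qty
50 | BOS | 8
5 | DEN | 6
After ORDER BY (2 rows):
users.score | items.city | users.qty
5 | DEN | 6
50 | BOS | 8

== RESULT ==
users.score | items.city | users.qty
5 | DEN | 6
50 | BOS | 8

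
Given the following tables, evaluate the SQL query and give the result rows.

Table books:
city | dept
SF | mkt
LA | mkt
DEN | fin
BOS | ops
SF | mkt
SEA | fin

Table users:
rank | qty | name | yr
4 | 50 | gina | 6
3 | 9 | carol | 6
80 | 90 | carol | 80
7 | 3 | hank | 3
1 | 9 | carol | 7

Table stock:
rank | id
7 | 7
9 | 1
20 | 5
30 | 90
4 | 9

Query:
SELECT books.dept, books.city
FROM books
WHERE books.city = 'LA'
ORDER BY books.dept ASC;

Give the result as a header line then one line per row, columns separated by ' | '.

After WHERE (1 rows):
books.city | books.dept
LA | mkt
After SELECT (1 rows):
books.dept | books.city
mkt | LA
After ORDER BY (1 rows):
books.dept | books.city
mkt | LA

== RESULT ==
books.dept | books.city
mkt | LA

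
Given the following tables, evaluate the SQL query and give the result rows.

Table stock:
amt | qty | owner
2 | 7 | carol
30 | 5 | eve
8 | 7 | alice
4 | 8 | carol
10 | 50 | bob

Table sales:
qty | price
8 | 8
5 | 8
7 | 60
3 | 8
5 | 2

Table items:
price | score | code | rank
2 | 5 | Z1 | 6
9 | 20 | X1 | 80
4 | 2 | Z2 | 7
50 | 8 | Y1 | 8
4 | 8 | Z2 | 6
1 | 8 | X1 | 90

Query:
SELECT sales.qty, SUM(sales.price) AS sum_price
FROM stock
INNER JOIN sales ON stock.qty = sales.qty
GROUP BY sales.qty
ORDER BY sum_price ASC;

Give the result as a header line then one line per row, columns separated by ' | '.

== RESULT ==
sales.qty | sum_price
8 | 8
5 | 10
7 | 120

Derivation:
After JOIN sales (5 rows):
stock.amt | stock.qty | stock.owner | sales.qty | sales.price
2 | 7 | carol | 7 | 60
30 | 5 | eve | 5 | 8
30 | 5 | eve | 5 | 2
8 | 7 | alice | 7 | 60
4 | 8 | carol | 8 | 8
After GROUP BY (3 rows):
sales.qty | sum_price
7 | 120
5 | 10
8 | 8
After ORDER BY (3 rows):
sales.qty | sum_price
8 | 8
5 | 10
7 | 120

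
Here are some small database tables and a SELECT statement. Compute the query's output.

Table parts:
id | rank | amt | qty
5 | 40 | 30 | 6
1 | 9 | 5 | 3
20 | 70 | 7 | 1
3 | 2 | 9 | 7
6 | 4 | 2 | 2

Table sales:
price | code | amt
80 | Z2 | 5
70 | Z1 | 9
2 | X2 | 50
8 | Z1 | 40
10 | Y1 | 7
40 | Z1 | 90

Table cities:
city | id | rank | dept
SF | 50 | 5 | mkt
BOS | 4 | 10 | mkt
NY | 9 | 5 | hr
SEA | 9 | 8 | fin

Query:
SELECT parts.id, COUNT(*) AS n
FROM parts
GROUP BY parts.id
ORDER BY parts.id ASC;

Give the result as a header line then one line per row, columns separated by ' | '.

After GROUP BY (5 rows):
parts.id | n
5 | 1
1 | 1
20 | 1
3 | 1
6 | 1
After ORDER BY (5 rows):
parts.id | n
1 | 1
3 | 1
5 | 1
6 | 1
20 | 1

== RESULT ==
parts.id | n
1 | 1
3 | 1
5 | 1
6 | 1
20 | 1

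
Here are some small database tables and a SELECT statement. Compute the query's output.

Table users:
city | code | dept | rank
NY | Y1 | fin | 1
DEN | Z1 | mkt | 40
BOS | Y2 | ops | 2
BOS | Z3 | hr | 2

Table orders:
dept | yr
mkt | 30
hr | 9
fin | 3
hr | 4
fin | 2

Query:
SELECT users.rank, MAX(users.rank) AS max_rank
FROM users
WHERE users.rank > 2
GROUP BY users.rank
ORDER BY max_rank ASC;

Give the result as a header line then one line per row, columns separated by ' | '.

After WHERE (1 rows):
users.city | users.code | users.dept | users.rank
DEN | Z1 | mkt | 40
After GROUP BY (1 rows):
users.rank | max_rank
40 | 40
After ORDER BY (1 rows):
users.rank | max_rank
40 | 40

== RESULT ==
users.rank | max_rank
40 | 40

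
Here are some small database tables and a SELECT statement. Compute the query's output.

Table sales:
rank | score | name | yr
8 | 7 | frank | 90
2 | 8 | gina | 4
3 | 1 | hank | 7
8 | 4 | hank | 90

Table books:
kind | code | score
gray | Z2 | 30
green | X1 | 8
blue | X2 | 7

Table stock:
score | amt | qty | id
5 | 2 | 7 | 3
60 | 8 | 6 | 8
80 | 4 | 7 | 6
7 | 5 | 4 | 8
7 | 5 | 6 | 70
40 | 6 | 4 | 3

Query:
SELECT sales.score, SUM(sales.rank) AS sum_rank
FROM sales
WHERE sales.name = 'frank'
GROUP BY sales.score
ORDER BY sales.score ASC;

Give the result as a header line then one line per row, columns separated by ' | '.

== RESULT ==
sales.score | sum_rank
7 | 8

Derivation:
After WHERE (1 rows):
sales.rank | sales.score | sales.name | sales.yr
8 | 7 | frank | 90
After GROUP BY (1 rows):
sales.score | sum_rank
7 | 8
After ORDER BY (1 rows):
sales.score | sum_rank
7 | 8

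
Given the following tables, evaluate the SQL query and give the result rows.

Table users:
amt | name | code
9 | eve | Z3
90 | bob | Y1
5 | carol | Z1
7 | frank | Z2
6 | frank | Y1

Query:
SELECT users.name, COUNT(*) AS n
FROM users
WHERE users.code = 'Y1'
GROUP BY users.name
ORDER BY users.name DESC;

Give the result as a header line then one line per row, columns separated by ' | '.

== RESULT ==
users.name | n
frank | 1
bob | 1

Derivation:
After WHERE (2 rows):
users.amt | users.name | users.code
90 | bob | Y1
6 | frank | Y1
After GROUP BY (2 rows):
users.name | n
bob | 1
frank | 1
After ORDER BY (2 rows):
users.name | n
frank | 1
bob | 1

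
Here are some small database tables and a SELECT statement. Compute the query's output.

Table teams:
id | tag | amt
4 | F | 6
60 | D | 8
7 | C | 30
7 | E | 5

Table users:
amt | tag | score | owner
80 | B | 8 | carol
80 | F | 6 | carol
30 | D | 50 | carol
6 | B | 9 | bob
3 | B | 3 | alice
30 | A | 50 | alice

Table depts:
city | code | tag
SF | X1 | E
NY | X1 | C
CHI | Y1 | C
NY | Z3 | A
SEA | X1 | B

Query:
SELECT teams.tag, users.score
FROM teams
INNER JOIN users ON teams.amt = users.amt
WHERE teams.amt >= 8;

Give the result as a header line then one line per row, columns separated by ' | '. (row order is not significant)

After JOIN users (3 rows):
teams.id | teams.tag | teams.amt | users.amt | users.tag | users.score | users.owner
4 | F | 6 | 6 | B | 9 | bob
7 | C | 30 | 30 | D | 50 | carol
7 | C | 30 | 30 | A | 50 | alice
After WHERE (2 rows):
teams.id | teams.tag | teams.amt | users.amt | users.tag | users.score | users.owner
7 | C | 30 | 30 | D | 50 | carol
7 | C | 30 | 30 | A | 50 | alice
After SELECT (2 rows):
teams.tag | users.score
C | 50
C | 50

== RESULT ==
teams.tag | users.score
C | 50
C | 50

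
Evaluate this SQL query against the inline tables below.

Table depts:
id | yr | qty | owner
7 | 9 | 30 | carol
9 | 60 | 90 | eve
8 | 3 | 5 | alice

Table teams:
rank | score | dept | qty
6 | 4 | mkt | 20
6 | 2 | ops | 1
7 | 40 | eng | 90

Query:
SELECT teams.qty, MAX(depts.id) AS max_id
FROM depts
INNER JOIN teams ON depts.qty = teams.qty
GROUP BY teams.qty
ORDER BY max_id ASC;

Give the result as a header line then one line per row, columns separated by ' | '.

After JOIN teams (1 rows):
depts.id | depts.yr | depts.qty | depts.owner | teams.rank | teams.score | teams.dept | teams.qty
9 | 60 | 90 | eve | 7 | 40 | eng | 90
After GROUP BY (1 rows):
teams.qty | max_id
90 | 9
After ORDER BY (1 rows):
teams.qty | max_id
90 | 9

== RESULT ==
teams.qty | max_id
90 | 9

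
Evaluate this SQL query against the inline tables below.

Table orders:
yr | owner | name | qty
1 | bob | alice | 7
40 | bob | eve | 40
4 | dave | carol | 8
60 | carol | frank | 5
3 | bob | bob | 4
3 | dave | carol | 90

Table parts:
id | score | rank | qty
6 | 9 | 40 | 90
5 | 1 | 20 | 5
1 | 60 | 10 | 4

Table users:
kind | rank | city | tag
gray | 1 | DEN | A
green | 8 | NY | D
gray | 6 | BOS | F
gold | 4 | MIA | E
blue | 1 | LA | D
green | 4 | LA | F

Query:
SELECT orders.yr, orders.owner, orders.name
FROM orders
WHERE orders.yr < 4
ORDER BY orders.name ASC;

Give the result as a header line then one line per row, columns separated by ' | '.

After WHERE (3 rows):
orders.yr | orders.owner | orders.name | orders.qty
1 | bob | alice | 7
3 | bob | bob | 4
3 | dave | carol | 90
After SELECT (3 rows):
orders.yr | orders.owner | orders.name
1 | bob | alice
3 | bob | bob
3 | dave | carol
After ORDER BY (3 rows):
orders.yr | orders.owner | orders.name
1 | bob | alice
3 | bob | bob
3 | dave | carol

== RESULT ==
orders.yr | orders.owner | orders.name
1 | bob | alice
3 | bob | bob
3 | dave | carol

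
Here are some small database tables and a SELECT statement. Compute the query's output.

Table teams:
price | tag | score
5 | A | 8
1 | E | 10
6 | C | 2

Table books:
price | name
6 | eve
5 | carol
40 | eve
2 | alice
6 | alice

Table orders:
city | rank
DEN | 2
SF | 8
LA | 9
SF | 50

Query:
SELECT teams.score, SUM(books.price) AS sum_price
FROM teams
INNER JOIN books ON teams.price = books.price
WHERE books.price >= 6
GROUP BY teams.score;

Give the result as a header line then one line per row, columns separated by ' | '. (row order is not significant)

After JOIN books (3 rows):
teams.price | teams.tag | teams.score | books.price | books.name
5 | A | 8 | 5 | carol
6 | C | 2 | 6 | eve
6 | C | 2 | 6 | alice
After WHERE (2 rows):
teams.price | teams.tag | teams.score | books.price | books.name
6 | C | 2 | 6 | eve
6 | C | 2 | 6 | alice
After GROUP BY (1 rows):
teams.score | sum_price
2 | 12

== RESULT ==
teams.score | sum_price
2 | 12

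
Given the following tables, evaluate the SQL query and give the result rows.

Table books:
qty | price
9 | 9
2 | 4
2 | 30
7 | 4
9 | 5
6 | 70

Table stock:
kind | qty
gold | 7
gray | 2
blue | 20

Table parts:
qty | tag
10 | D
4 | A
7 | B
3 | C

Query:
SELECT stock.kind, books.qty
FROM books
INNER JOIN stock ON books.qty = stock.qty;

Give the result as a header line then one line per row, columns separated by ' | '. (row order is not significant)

== RESULT ==
stock.kind | books.qty
gray | 2
gray | 2
gold | 7

Derivation:
After JOIN stock (3 rows):
books.qty | books.price | stock.kind | stock.qty
2 | 4 | gray | 2
2 | 30 | gray | 2
7 | 4 | gold | 7
After SELECT (3 rows):
stock.kind | books.qty
gray | 2
gray | 2
gold | 7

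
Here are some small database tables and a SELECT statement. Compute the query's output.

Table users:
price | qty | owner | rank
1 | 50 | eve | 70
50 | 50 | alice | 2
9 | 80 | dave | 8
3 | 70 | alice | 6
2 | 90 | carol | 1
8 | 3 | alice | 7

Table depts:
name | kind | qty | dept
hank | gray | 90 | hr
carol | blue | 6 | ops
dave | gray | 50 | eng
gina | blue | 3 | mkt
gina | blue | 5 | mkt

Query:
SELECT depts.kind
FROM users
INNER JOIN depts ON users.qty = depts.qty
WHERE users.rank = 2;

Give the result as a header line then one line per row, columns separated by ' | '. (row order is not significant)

== RESULT ==
depts.kind
gray

Derivation:
After JOIN depts (4 rows):
users.price | users.qty | users.owner | users.rank | depts.name | depts.kind | depts.qty | depts.dept
1 | 50 | eve | 70 | dave | gray | 50 | eng
50 | 50 | alice | 2 | dave | gray | 50 | eng
2 | 90 | carol | 1 | hank | gray | 90 | hr
8 | 3 | alice | 7 | gina | blue | 3 | mkt
After WHERE (1 rows):
users.price | users.qty | users.owner | users.rank | depts.name | depts.kind | depts.qty | depts.dept
50 | 50 | alice | 2 | dave | gray | 50 | eng
After SELECT (1 rows):
depts.kind
gray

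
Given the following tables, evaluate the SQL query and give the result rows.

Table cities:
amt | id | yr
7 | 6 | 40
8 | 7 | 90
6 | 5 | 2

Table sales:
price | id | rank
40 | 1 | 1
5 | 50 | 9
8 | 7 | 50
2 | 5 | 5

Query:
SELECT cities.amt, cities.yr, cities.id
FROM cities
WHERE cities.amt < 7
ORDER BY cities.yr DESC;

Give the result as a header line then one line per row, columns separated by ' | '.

== RESULT ==
cities.amt | cities.yr | cities.id
6 | 2 | 5

Derivation:
After WHERE (1 rows):
cities.amt | cities.id | cities.yr
6 | 5 | 2
After SELECT (1 rows):
cities.amt | cities.yr | cities.id
6 | 2 | 5
After ORDER BY (1 rows):
cities.amt | cities.yr | cities.id
6 | 2 | 5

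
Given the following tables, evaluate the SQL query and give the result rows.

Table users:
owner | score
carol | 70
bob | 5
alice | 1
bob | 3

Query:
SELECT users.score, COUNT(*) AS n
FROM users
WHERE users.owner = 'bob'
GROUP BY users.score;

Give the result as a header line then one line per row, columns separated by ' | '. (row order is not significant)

After WHERE (2 rows):
users.owner | users.score
bob | 5
bob | 3
After GROUP BY (2 rows):
users.score | n
5 | 1
3 | 1

== RESULT ==
users.score | n
5 | 1
3 | 1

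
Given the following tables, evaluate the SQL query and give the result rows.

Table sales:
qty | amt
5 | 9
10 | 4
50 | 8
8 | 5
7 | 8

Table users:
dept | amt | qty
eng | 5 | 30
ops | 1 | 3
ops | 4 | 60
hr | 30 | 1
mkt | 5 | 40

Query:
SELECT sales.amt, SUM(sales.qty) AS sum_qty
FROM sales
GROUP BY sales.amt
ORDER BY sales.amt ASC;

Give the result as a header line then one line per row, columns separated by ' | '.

== RESULT ==
sales.amt | sum_qty
4 | 10
5 | 8
8 | 57
9 | 5

Derivation:
After GROUP BY (4 rows):
sales.amt | sum_qty
9 | 5
4 | 10
8 | 57
5 | 8
After ORDER BY (4 rows):
sales.amt | sum_qty
4 | 10
5 | 8
8 | 57
9 | 5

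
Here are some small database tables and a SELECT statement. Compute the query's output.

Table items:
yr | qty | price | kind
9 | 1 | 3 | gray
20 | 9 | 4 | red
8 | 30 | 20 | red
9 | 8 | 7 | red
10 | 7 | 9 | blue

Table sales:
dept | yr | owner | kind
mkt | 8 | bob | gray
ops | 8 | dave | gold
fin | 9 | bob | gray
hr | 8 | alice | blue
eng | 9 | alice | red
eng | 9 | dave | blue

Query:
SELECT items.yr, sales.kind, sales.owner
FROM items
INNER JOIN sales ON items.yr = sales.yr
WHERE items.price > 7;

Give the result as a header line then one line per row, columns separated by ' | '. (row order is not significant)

== RESULT ==
items.yr | sales.kind | sales.owner
8 | gray | bob
8 | gold | dave
8 | blue | alice

Derivation:
After JOIN sales (9 rows):
items.yr | items.qty | items.price | items.kind | sales.dept | sales.yr | sales.owner | sales.kind
9 | 1 | 3 | gray | fin | 9 | bob | gray
9 | 1 | 3 | gray | eng | 9 | alice | red
9 | 1 | 3 | gray | eng | 9 | dave | blue
8 | 30 | 20 | red | mkt | 8 | bob | gray
8 | 30 | 20 | red | ops | 8 | dave | gold
8 | 30 | 20 | red | hr | 8 | alice | blue
9 | 8 | 7 | red | fin | 9 | bob | gray
9 | 8 | 7 | red | eng | 9 | alice | red
9 | 8 | 7 | red | eng | 9 | dave | blue
After WHERE (3 rows):
items.yr | items.qty | items.price | items.kind | sales.dept | sales.yr | sales.owner | sales.kind
8 | 30 | 20 | red | mkt | 8 | bob | gray
8 | 30 | 20 | red | ops | 8 | dave | gold
8 | 30 | 20 | red | hr | 8 | alice | blue
After SELECT (3 rows):
items.yr | sales.kind | sales.owner
8 | gray | bob
8 | gold | dave
8 | blue | alice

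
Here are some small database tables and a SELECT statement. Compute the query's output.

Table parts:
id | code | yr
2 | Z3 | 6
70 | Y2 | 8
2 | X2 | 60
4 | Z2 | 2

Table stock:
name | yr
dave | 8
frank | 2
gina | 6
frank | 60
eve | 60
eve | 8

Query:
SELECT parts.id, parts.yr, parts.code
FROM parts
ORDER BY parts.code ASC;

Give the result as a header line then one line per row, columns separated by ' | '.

After SELECT (4 rows):
parts.id | parts.yr | parts.code
2 | 6 | Z3
70 | 8 | Y2
2 | 60 | X2
4 | 2 | Z2
After ORDER BY (4 rows):
parts.id | parts.yr | parts.code
2 | 60 | X2
70 | 8 | Y2
4 | 2 | Z2
2 | 6 | Z3

== RESULT ==
parts.id | parts.yr | parts.code
2 | 60 | X2
70 | 8 | Y2
4 | 2 | Z2
2 | 6 | Z3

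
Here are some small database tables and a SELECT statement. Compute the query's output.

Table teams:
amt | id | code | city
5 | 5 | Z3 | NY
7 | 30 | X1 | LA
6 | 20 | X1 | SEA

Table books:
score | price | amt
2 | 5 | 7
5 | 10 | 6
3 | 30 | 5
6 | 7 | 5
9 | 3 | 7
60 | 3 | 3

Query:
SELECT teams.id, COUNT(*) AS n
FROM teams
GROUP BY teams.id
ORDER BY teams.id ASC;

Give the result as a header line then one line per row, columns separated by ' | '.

After GROUP BY (3 rows):
teams.id | n
5 | 1
30 | 1
20 | 1
After ORDER BY (3 rows):
teams.id | n
5 | 1
20 | 1
30 | 1

== RESULT ==
teams.id | n
5 | 1
20 | 1
30 | 1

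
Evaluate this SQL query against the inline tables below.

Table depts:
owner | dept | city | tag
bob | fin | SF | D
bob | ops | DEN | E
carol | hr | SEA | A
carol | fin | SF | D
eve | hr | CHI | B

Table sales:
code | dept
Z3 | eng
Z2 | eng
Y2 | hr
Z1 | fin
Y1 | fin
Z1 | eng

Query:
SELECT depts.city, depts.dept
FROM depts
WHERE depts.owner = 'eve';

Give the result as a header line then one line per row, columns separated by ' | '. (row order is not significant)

== RESULT ==
depts.city | depts.dept
CHI | hr

Derivation:
After WHERE (1 rows):
depts.owner | depts.dept | depts.city | depts.tag
eve | hr | CHI | B
After SELECT (1 rows):
depts.city | depts.dept
CHI | hr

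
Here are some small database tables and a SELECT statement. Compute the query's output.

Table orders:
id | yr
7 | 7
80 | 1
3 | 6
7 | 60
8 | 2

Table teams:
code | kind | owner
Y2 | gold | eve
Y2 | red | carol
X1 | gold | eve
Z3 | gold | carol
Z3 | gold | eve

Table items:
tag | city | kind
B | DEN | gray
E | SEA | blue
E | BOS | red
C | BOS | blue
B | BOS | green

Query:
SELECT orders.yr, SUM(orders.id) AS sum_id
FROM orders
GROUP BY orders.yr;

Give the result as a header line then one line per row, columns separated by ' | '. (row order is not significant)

== RESULT ==
orders.yr | sum_id
7 | 7
1 | 80
6 | 3
60 | 7
2 | 8

Derivation:
After GROUP BY (5 rows):
orders.yr | sum_id
7 | 7
1 | 80
6 | 3
60 | 7
2 | 8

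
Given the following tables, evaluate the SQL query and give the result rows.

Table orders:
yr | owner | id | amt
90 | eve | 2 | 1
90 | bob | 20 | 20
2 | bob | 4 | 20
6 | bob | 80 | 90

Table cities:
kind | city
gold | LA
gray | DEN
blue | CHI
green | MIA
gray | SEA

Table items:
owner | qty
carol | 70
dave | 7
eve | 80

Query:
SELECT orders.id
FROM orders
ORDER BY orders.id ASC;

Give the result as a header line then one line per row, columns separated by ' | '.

After SELECT (4 rows):
orders.id
2
20
4
80
After ORDER BY (4 rows):
orders.id
2
4
20
80

== RESULT ==
orders.id
2
4
20
80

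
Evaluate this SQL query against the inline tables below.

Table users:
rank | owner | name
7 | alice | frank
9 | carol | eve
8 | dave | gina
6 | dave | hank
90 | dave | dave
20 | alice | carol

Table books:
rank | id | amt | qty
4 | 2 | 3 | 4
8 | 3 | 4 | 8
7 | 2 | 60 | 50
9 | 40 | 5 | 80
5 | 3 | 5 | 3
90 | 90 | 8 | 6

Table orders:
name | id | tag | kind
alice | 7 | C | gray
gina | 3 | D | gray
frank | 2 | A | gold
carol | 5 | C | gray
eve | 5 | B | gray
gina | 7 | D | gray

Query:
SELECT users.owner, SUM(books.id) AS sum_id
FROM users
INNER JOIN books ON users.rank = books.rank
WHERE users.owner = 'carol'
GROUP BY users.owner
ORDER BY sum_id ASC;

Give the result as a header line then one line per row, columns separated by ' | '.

== RESULT ==
users.owner | sum_id
carol | 40

Derivation:
After JOIN books (4 rows):
users.rank | users.owner | users.name | books.rank | books.id | books.amt | books.qty
7 | alice | frank | 7 | 2 | 60 | 50
9 | carol | eve | 9 | 40 | 5 | 80
8 | dave | gina | 8 | 3 | 4 | 8
90 | dave | dave | 90 | 90 | 8 | 6
After WHERE (1 rows):
users.rank | users.owner | users.name | books.rank | books.id | books.amt | books.qty
9 | carol | eve | 9 | 40 | 5 | 80
After GROUP BY (1 rows):
users.owner | sum_id
carol | 40
After ORDER BY (1 rows):
users.owner | sum_id
carol | 40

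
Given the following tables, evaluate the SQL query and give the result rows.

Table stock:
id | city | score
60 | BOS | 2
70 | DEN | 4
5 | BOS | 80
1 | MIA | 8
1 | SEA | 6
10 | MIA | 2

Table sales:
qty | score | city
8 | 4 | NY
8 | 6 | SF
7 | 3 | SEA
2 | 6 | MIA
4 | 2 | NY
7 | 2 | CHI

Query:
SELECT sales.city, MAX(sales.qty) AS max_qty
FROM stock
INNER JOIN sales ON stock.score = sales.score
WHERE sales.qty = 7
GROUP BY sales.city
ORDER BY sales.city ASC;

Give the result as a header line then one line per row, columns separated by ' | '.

== RESULT ==
sales.city | max_qty
CHI | 7

Derivation:
After JOIN sales (7 rows):
stock.id | stock.city | stock.score | sales.qty | sales.score | sales.city
60 | BOS | 2 | 4 | 2 | NY
60 | BOS | 2 | 7 | 2 | CHI
70 | DEN | 4 | 8 | 4 | NY
1 | SEA | 6 | 8 | 6 | SF
1 | SEA | 6 | 2 | 6 | MIA
10 | MIA | 2 | 4 | 2 | NY
10 | MIA | 2 | 7 | 2 | CHI
After WHERE (2 rows):
stock.id | stock.city | stock.score | sales.qty | sales.score | sales.city
60 | BOS | 2 | 7 | 2 | CHI
10 | MIA | 2 | 7 | 2 | CHI
After GROUP BY (1 rows):
sales.city | max_qty
CHI | 7
After ORDER BY (1 rows):
sales.city | max_qty
CHI | 7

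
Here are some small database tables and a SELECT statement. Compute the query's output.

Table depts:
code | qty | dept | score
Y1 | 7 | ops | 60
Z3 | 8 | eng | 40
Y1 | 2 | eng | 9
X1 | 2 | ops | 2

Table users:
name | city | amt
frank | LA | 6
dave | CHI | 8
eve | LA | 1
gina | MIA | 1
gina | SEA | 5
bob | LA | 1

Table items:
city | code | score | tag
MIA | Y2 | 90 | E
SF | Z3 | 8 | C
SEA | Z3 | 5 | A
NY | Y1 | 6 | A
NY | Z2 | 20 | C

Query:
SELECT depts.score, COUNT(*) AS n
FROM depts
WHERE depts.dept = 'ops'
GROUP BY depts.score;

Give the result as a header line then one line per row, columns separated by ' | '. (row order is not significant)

== RESULT ==
depts.score | n
60 | 1
2 | 1

Derivation:
After WHERE (2 rows):
depts.code | depts.qty | depts.dept | depts.score
Y1 | 7 | ops | 60
X1 | 2 | ops | 2
After GROUP BY (2 rows):
depts.score | n
60 | 1
2 | 1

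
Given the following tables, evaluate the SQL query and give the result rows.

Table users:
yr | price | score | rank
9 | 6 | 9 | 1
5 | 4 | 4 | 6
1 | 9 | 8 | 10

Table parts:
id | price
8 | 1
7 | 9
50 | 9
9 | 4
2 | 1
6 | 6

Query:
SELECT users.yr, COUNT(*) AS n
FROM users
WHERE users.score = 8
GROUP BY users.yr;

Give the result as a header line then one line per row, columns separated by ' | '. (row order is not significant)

After WHERE (1 rows):
users.yr | users.price | users.score | users.rank
1 | 9 | 8 | 10
After GROUP BY (1 rows):
users.yr | n
1 | 1

== RESULT ==
users.yr | n
1 | 1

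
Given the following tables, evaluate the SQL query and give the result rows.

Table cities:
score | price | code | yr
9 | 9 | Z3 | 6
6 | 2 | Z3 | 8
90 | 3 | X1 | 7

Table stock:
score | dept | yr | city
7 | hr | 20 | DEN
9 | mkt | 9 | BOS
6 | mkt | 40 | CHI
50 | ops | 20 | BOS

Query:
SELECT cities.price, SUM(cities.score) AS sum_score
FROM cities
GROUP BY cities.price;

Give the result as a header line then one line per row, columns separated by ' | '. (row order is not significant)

== RESULT ==
cities.price | sum_score
9 | 9
2 | 6
3 | 90

Derivation:
After GROUP BY (3 rows):
cities.price | sum_score
9 | 9
2 | 6
3 | 90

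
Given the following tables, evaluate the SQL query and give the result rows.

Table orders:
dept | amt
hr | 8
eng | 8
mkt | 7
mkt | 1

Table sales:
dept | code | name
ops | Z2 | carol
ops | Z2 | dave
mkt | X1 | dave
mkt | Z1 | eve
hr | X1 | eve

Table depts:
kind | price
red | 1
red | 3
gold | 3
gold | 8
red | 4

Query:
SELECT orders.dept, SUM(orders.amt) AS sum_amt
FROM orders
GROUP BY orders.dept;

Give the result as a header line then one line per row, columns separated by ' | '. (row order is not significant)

After GROUP BY (3 rows):
orders.dept | sum_amt
hr | 8
eng | 8
mkt | 8

== RESULT ==
orders.dept | sum_amt
hr | 8
eng | 8
mkt | 8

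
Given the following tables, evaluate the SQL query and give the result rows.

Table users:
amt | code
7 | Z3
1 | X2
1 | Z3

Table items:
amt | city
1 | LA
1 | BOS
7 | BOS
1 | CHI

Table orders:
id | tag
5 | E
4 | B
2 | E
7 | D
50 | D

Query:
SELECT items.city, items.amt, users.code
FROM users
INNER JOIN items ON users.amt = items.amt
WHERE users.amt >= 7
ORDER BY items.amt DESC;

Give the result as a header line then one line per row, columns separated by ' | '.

== RESULT ==
items.city | items.amt | users.code
BOS | 7 | Z3

Derivation:
After JOIN items (7 rows):
users.amt | users.code | items.amt | items.city
7 | Z3 | 7 | BOS
1 | X2 | 1 | LA
1 | X2 | 1 | BOS
1 | X2 | 1 | CHI
1 | Z3 | 1 | LA
1 | Z3 | 1 | BOS
1 | Z3 | 1 | CHI
After WHERE (1 rows):
users.amt | users.code | items.amt | items.city
7 | Z3 | 7 | BOS
After SELECT (1 rows):
items.city | items.amt | users.code
BOS | 7 | Z3
After ORDER BY (1 rows):
items.city | items.amt | users.code
BOS | 7 | Z3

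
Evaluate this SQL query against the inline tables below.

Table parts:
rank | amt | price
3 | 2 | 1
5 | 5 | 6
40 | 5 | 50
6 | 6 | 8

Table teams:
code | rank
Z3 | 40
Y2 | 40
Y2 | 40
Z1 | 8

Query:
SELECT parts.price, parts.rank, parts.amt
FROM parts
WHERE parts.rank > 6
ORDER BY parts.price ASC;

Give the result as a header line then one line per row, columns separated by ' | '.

== RESULT ==
parts.price | parts.rank | parts.amt
50 | 40 | 5

Derivation:
After WHERE (1 rows):
parts.rank | parts.amt | parts.price
40 | 5 | 50
After SELECT (1 rows):
parts.price | parts.rank | parts.amt
50 | 40 | 5
After ORDER BY (1 rows):
parts.price | parts.rank | parts.amt
50 | 40 | 5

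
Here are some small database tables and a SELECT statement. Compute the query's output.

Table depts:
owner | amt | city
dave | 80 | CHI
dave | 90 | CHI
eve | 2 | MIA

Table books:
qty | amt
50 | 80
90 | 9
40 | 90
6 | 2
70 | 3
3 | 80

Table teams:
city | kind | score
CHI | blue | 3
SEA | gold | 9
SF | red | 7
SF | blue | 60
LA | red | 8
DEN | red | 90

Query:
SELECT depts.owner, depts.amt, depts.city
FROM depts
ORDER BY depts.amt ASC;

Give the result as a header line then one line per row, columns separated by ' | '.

== RESULT ==
depts.owner | depts.amt | depts.city
eve | 2 | MIA
dave | 80 | CHI
dave | 90 | CHI

Derivation:
After SELECT (3 rows):
depts.owner | depts.amt | depts.city
dave | 80 | CHI
dave | 90 | CHI
eve | 2 | MIA
After ORDER BY (3 rows):
depts.owner | depts.amt | depts.city
eve | 2 | MIA
dave | 80 | CHI
dave | 90 | CHI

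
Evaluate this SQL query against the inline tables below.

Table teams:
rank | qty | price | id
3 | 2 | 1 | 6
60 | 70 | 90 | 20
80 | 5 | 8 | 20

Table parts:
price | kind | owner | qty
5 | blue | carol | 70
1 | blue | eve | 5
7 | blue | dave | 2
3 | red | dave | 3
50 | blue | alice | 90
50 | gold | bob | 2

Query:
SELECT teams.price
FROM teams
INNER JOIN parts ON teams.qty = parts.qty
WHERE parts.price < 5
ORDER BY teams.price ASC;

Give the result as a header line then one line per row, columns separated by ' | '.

After JOIN parts (4 rows):
teams.rank | teams.qty | teams.price | teams.id | parts.price | parts.kind | parts.owner | parts.qty
3 | 2 | 1 | 6 | 7 | blue | dave | 2
3 | 2 | 1 | 6 | 50 | gold | bob | 2
60 | 70 | 90 | 20 | 5 | blue | carol | 70
80 | 5 | 8 | 20 | 1 | blue | eve | 5
After WHERE (1 rows):
teams.rank | teams.qty | teams.price | teams.id | parts.price | parts.kind | parts.owner | parts.qty
80 | 5 | 8 | 20 | 1 | blue | eve | 5
After SELECT (1 rows):
teams.price
8
After ORDER BY (1 rows):
teams.price
8

== RESULT ==
teams.price
8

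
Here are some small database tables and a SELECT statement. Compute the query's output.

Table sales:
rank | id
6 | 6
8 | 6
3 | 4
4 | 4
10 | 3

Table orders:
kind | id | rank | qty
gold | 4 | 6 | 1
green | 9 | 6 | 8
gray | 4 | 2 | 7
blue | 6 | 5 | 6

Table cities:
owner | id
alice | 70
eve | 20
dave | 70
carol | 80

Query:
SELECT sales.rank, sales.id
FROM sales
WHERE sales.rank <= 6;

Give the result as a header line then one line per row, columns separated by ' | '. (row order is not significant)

After WHERE (3 rows):
sales.rank | sales.id
6 | 6
3 | 4
4 | 4
After SELECT (3 rows):
sales.rank | sales.id
6 | 6
3 | 4
4 | 4

== RESULT ==
sales.rank | sales.id
6 | 6
3 | 4
4 | 4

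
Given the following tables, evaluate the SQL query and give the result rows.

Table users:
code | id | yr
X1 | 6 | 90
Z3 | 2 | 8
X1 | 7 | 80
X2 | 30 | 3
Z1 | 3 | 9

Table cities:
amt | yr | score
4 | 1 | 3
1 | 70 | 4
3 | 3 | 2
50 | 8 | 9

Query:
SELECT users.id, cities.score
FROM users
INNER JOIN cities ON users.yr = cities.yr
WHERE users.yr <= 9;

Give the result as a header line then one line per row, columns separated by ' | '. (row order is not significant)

After JOIN cities (2 rows):
users.code | users.id | users.yr | cities.amt | cities.yr | cities.score
Z3 | 2 | 8 | 50 | 8 | 9
X2 | 30 | 3 | 3 | 3 | 2
After WHERE (2 rows):
users.code | users.id | users.yr | cities.amt | cities.yr | cities.score
Z3 | 2 | 8 | 50 | 8 | 9
X2 | 30 | 3 | 3 | 3 | 2
After SELECT (2 rows):
users.id | cities.score
2 | 9
30 | 2

== RESULT ==
users.id | cities.score
2 | 9
30 | 2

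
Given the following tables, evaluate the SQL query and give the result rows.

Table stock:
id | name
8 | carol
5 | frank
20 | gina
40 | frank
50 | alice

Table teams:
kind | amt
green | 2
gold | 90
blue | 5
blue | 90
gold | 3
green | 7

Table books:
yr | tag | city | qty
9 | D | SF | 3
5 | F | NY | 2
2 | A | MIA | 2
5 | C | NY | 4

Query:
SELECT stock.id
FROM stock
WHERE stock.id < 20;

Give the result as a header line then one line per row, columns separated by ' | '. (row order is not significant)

After WHERE (2 rows):
stock.id | stock.name
8 | carol
5 | frank
After SELECT (2 rows):
stock.id
8
5

== RESULT ==
stock.id
8
5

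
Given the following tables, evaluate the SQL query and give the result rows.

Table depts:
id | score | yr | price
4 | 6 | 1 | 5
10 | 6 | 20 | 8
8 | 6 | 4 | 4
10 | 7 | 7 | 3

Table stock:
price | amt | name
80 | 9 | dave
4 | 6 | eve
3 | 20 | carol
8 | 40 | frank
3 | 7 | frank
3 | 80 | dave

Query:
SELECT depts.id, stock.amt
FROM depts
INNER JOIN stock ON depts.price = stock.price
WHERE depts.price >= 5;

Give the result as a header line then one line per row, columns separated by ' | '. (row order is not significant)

After JOIN stock (5 rows):
depts.id | depts.score | depts.yr | depts.price | stock.price | stock.amt | stock.name
10 | 6 | 20 | 8 | 8 | 40 | frank
8 | 6 | 4 | 4 | 4 | 6 | eve
10 | 7 | 7 | 3 | 3 | 20 | carol
10 | 7 | 7 | 3 | 3 | 7 | frank
10 | 7 | 7 | 3 | 3 | 80 | dave
After WHERE (1 rows):
depts.id | depts.score | depts.yr | depts.price | stock.price | stock.amt | stock.name
10 | 6 | 20 | 8 | 8 | 40 | frank
After SELECT (1 rows):
depts.id | stock.amt
10 | 40

== RESULT ==
depts.id | stock.amt
10 | 40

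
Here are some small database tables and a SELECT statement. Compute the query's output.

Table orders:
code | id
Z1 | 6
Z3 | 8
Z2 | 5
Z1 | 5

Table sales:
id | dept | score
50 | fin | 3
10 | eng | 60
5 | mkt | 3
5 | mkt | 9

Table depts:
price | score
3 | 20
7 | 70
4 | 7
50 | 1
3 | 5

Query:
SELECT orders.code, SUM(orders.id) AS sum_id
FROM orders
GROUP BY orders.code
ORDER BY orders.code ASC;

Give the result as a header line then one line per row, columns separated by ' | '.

After GROUP BY (3 rows):
orders.code | sum_id
Z1 | 11
Z3 | 8
Z2 | 5
After ORDER BY (3 rows):
orders.code | sum_id
Z1 | 11
Z2 | 5
Z3 | 8

== RESULT ==
orders.code | sum_id
Z1 | 11
Z2 | 5
Z3 | 8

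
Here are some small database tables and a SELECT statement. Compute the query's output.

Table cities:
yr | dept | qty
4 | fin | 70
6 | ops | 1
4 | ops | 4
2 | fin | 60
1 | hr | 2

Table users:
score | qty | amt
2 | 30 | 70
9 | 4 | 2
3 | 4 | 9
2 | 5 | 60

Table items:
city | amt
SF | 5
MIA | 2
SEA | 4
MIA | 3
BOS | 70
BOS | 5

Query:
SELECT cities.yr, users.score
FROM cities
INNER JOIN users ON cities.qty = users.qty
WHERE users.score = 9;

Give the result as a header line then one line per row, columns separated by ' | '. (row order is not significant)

== RESULT ==
cities.yr | users.score
4 | 9

Derivation:
After JOIN users (2 rows):
cities.yr | cities.dept | cities.qty | users.score | users.qty | users.amt
4 | ops | 4 | 9 | 4 | 2
4 | ops | 4 | 3 | 4 | 9
After WHERE (1 rows):
cities.yr | cities.dept | cities.qty | users.score | users.qty | users.amt
4 | ops | 4 | 9 | 4 | 2
After SELECT (1 rows):
cities.yr | users.score
4 | 9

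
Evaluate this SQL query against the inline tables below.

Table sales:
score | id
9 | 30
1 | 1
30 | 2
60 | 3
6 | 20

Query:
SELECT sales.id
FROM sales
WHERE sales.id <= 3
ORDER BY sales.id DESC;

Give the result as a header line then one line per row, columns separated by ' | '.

After WHERE (3 rows):
sales.score | sales.id
1 | 1
30 | 2
60 | 3
After SELECT (3 rows):
sales.id
1
2
3
After ORDER BY (3 rows):
sales.id
3
2
1

== RESULT ==
sales.id
3
2
1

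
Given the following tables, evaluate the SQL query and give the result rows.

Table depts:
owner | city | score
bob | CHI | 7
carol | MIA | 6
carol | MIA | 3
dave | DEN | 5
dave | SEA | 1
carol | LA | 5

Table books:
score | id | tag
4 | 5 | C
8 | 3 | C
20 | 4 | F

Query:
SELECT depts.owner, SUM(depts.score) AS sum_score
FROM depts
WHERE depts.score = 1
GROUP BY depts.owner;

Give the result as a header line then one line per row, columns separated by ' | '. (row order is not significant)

After WHERE (1 rows):
depts.owner | depts.city | depts.score
dave | SEA | 1
After GROUP BY (1 rows):
depts.owner | sum_score
dave | 1

== RESULT ==
depts.owner | sum_score
dave | 1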